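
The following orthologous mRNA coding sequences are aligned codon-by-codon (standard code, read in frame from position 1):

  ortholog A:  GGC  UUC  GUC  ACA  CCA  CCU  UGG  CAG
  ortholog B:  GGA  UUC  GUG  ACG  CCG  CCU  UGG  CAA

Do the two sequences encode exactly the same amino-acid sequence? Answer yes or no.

yes

Codon 1: GGC Gly / GGA Gly — synonymous.
Codon 2: UUC Phe / UUC Phe — identical.
Codon 3: GUC Val / GUG Val — synonymous.
Codon 4: ACA Thr / ACG Thr — synonymous.
Codon 5: CCA Pro / CCG Pro — synonymous.
Codon 6: CCU Pro / CCU Pro — identical.
Codon 7: UGG Trp / UGG Trp — identical.
Codon 8: CAG Gln / CAA Gln — synonymous.
Nonsynonymous differences: 0 → same protein.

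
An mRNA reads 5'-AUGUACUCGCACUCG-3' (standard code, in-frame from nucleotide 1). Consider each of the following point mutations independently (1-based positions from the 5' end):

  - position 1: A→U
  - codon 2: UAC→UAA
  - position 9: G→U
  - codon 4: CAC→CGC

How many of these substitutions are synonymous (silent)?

Codon 1: AUG (Met) → UUG (Leu) — missense.
Codon 2: UAC (Tyr) → UAA (Stop) — nonsense.
Codon 3: UCG (Ser) → UCU (Ser) — synonymous.
Codon 4: CAC (His) → CGC (Arg) — missense.
Synonymous: 1 of 4.

1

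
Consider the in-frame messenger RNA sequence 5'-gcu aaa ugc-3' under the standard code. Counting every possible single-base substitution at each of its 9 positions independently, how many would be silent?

Codon 1 (GCU, Ala): 3 synonymous substitutions.
Codon 2 (AAA, Lys): 1 synonymous substitution.
Codon 3 (UGC, Cys): 1 synonymous substitution.
Total: 3 + 1 + 1 = 5.

5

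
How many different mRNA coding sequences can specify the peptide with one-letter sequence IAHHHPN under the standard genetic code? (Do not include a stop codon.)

Ile: 3 codons.
Ala: 4 codons.
His: 2 codons.
His: 2 codons.
His: 2 codons.
Pro: 4 codons.
Asn: 2 codons.
3 × 4 × 2 × 2 × 2 × 4 × 2 = 768.

768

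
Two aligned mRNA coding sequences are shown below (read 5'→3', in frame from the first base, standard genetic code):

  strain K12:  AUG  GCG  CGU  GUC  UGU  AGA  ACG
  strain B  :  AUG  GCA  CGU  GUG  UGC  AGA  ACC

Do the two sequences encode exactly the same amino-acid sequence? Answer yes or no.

Codon 1: AUG Met / AUG Met — identical.
Codon 2: GCG Ala / GCA Ala — synonymous.
Codon 3: CGU Arg / CGU Arg — identical.
Codon 4: GUC Val / GUG Val — synonymous.
Codon 5: UGU Cys / UGC Cys — synonymous.
Codon 6: AGA Arg / AGA Arg — identical.
Codon 7: ACG Thr / ACC Thr — synonymous.
Nonsynonymous differences: 0 → same protein.

yes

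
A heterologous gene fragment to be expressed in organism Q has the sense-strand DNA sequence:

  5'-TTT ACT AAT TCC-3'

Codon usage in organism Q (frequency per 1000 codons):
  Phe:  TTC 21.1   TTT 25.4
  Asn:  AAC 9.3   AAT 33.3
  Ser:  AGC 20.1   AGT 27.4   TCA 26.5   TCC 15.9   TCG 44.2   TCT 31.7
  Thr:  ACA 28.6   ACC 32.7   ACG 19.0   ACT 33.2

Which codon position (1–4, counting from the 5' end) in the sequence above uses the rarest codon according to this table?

4

Codon 1 TTT (Phe): 25.4 per 1000.
Codon 2 ACT (Thr): 33.2 per 1000.
Codon 3 AAT (Asn): 33.3 per 1000.
Codon 4 TCC (Ser): 15.9 per 1000.
Lowest frequency is 15.9 at codon 4.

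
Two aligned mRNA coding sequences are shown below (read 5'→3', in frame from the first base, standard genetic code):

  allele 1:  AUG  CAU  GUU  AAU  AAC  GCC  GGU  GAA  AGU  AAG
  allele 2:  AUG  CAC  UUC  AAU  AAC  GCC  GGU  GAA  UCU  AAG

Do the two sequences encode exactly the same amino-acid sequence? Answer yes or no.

Codon 1: AUG Met / AUG Met — identical.
Codon 2: CAU His / CAC His — synonymous.
Codon 3: GUU Val / UUC Phe — nonsynonymous.
Codon 4: AAU Asn / AAU Asn — identical.
Codon 5: AAC Asn / AAC Asn — identical.
Codon 6: GCC Ala / GCC Ala — identical.
Codon 7: GGU Gly / GGU Gly — identical.
Codon 8: GAA Glu / GAA Glu — identical.
Codon 9: AGU Ser / UCU Ser — synonymous.
Codon 10: AAG Lys / AAG Lys — identical.
Nonsynonymous differences: 1 → different protein.

no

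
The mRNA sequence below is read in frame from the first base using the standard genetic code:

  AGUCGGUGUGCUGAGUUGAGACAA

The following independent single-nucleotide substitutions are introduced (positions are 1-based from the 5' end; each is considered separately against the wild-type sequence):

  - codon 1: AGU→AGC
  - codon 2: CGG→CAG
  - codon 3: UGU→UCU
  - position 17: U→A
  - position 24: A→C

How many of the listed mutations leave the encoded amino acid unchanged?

1

Codon 1: AGU (Ser) → AGC (Ser) — synonymous.
Codon 2: CGG (Arg) → CAG (Gln) — missense.
Codon 3: UGU (Cys) → UCU (Ser) — missense.
Codon 6: UUG (Leu) → UAG (Stop) — nonsense.
Codon 8: CAA (Gln) → CAC (His) — missense.
Synonymous: 1 of 5.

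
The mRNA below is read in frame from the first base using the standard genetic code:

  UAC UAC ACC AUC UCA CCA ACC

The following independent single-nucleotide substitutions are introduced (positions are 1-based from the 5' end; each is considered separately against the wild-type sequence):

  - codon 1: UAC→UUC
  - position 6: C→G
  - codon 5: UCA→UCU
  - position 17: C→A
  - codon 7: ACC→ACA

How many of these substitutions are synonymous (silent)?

2

Codon 1: UAC (Tyr) → UUC (Phe) — missense.
Codon 2: UAC (Tyr) → UAG (Stop) — nonsense.
Codon 5: UCA (Ser) → UCU (Ser) — synonymous.
Codon 6: CCA (Pro) → CAA (Gln) — missense.
Codon 7: ACC (Thr) → ACA (Thr) — synonymous.
Synonymous: 2 of 5.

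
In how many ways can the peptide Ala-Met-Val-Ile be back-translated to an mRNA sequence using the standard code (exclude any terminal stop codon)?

48

Ala: 4 codons.
Met: 1 codon.
Val: 4 codons.
Ile: 3 codons.
4 × 1 × 4 × 3 = 48.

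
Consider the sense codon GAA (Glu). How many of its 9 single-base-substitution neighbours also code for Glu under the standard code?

Position 1: none → 0 synonymous.
Position 2: none → 0 synonymous.
Position 3: GAG → 1 synonymous.
Total: 0 + 0 + 1 = 1.

1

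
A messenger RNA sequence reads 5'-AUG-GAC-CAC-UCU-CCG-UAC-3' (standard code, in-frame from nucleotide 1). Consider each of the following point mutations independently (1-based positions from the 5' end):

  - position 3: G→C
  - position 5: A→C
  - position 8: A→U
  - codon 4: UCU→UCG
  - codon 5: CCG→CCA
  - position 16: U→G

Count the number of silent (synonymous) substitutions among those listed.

Codon 1: AUG (Met) → AUC (Ile) — missense.
Codon 2: GAC (Asp) → GCC (Ala) — missense.
Codon 3: CAC (His) → CUC (Leu) — missense.
Codon 4: UCU (Ser) → UCG (Ser) — synonymous.
Codon 5: CCG (Pro) → CCA (Pro) — synonymous.
Codon 6: UAC (Tyr) → GAC (Asp) — missense.
Synonymous: 2 of 6.

2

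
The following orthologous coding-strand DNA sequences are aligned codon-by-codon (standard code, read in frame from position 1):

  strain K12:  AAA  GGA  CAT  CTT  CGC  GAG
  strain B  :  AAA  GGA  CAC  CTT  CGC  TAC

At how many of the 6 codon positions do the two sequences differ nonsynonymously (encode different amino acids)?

1

Codon 1: AAA Lys / AAA Lys — identical.
Codon 2: GGA Gly / GGA Gly — identical.
Codon 3: CAT His / CAC His — synonymous.
Codon 4: CTT Leu / CTT Leu — identical.
Codon 5: CGC Arg / CGC Arg — identical.
Codon 6: GAG Glu / TAC Tyr — nonsynonymous.
Nonsynonymous differences: 1.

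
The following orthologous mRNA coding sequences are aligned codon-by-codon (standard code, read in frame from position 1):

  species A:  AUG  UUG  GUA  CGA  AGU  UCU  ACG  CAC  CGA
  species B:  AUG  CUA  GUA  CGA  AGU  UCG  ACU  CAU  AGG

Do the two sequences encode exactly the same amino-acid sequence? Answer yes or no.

Codon 1: AUG Met / AUG Met — identical.
Codon 2: UUG Leu / CUA Leu — synonymous.
Codon 3: GUA Val / GUA Val — identical.
Codon 4: CGA Arg / CGA Arg — identical.
Codon 5: AGU Ser / AGU Ser — identical.
Codon 6: UCU Ser / UCG Ser — synonymous.
Codon 7: ACG Thr / ACU Thr — synonymous.
Codon 8: CAC His / CAU His — synonymous.
Codon 9: CGA Arg / AGG Arg — synonymous.
Nonsynonymous differences: 0 → same protein.

yes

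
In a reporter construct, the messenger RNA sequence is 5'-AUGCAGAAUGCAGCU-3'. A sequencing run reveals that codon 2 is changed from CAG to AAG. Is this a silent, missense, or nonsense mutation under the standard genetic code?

Position 4 falls in codon 2: CAG → Gln.
After the substitution the codon is AAG → Lys.
Gln ≠ Lys, so this is a missense mutation.

missense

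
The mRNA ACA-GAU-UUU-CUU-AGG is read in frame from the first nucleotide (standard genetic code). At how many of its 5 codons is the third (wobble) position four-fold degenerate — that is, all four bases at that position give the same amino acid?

2

Codon 1 ACA (Thr): third position 4-fold.
Codon 2 GAU (Asp): third position 2-fold.
Codon 3 UUU (Phe): third position 2-fold.
Codon 4 CUU (Leu): third position 4-fold.
Codon 5 AGG (Arg): third position 2-fold.
Four-fold degenerate third positions: 2.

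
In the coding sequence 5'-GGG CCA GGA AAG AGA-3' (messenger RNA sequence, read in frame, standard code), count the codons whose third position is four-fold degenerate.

3

Codon 1 GGG (Gly): third position 4-fold.
Codon 2 CCA (Pro): third position 4-fold.
Codon 3 GGA (Gly): third position 4-fold.
Codon 4 AAG (Lys): third position 2-fold.
Codon 5 AGA (Arg): third position 2-fold.
Four-fold degenerate third positions: 3.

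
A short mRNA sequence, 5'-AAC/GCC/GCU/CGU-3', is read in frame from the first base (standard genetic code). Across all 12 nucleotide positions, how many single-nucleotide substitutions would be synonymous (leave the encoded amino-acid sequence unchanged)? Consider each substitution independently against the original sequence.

10

Codon 1 (AAC, Asn): 1 synonymous substitution.
Codon 2 (GCC, Ala): 3 synonymous substitutions.
Codon 3 (GCU, Ala): 3 synonymous substitutions.
Codon 4 (CGU, Arg): 3 synonymous substitutions.
Total: 1 + 3 + 3 + 3 = 10.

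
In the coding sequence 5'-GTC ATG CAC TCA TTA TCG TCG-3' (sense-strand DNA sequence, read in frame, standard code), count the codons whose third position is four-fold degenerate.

4

Codon 1 GTC (Val): third position 4-fold.
Codon 2 ATG (Met): third position 1-fold.
Codon 3 CAC (His): third position 2-fold.
Codon 4 TCA (Ser): third position 4-fold.
Codon 5 TTA (Leu): third position 2-fold.
Codon 6 TCG (Ser): third position 4-fold.
Codon 7 TCG (Ser): third position 4-fold.
Four-fold degenerate third positions: 4.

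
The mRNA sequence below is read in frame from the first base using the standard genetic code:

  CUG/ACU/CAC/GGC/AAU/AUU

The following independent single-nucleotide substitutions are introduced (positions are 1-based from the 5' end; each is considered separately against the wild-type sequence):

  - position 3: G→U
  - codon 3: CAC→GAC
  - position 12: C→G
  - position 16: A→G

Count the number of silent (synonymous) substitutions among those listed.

2

Codon 1: CUG (Leu) → CUU (Leu) — synonymous.
Codon 3: CAC (His) → GAC (Asp) — missense.
Codon 4: GGC (Gly) → GGG (Gly) — synonymous.
Codon 6: AUU (Ile) → GUU (Val) — missense.
Synonymous: 2 of 4.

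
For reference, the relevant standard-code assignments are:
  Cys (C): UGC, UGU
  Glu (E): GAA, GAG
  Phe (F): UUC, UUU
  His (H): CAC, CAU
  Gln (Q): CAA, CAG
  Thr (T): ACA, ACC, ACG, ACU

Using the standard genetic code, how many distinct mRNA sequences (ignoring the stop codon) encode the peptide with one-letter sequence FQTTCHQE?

Phe: 2 codons.
Gln: 2 codons.
Thr: 4 codons.
Thr: 4 codons.
Cys: 2 codons.
His: 2 codons.
Gln: 2 codons.
Glu: 2 codons.
2 × 2 × 4 × 4 × 2 × 2 × 2 × 2 = 1024.

1024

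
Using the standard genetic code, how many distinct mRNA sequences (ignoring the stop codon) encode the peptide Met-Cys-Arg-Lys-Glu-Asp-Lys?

Met: 1 codon.
Cys: 2 codons.
Arg: 6 codons.
Lys: 2 codons.
Glu: 2 codons.
Asp: 2 codons.
Lys: 2 codons.
1 × 2 × 6 × 2 × 2 × 2 × 2 = 192.

192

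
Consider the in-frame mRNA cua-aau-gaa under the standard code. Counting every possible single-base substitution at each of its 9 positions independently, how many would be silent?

Codon 1 (CUA, Leu): 4 synonymous substitutions.
Codon 2 (AAU, Asn): 1 synonymous substitution.
Codon 3 (GAA, Glu): 1 synonymous substitution.
Total: 4 + 1 + 1 = 6.

6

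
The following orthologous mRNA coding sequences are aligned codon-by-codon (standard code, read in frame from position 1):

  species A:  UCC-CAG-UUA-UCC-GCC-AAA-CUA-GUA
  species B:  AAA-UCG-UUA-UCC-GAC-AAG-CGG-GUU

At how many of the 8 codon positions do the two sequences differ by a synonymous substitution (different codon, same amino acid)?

2

Codon 1: UCC Ser / AAA Lys — nonsynonymous.
Codon 2: CAG Gln / UCG Ser — nonsynonymous.
Codon 3: UUA Leu / UUA Leu — identical.
Codon 4: UCC Ser / UCC Ser — identical.
Codon 5: GCC Ala / GAC Asp — nonsynonymous.
Codon 6: AAA Lys / AAG Lys — synonymous.
Codon 7: CUA Leu / CGG Arg — nonsynonymous.
Codon 8: GUA Val / GUU Val — synonymous.
Synonymous differences: 2.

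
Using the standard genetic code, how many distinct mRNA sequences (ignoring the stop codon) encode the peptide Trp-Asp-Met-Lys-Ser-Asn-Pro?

192

Trp: 1 codon.
Asp: 2 codons.
Met: 1 codon.
Lys: 2 codons.
Ser: 6 codons.
Asn: 2 codons.
Pro: 4 codons.
1 × 2 × 1 × 2 × 6 × 2 × 4 = 192.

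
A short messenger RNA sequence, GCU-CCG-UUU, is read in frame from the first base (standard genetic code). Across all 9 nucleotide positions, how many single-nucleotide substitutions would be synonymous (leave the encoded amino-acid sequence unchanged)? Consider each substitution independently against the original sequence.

Codon 1 (GCU, Ala): 3 synonymous substitutions.
Codon 2 (CCG, Pro): 3 synonymous substitutions.
Codon 3 (UUU, Phe): 1 synonymous substitution.
Total: 3 + 3 + 1 = 7.

7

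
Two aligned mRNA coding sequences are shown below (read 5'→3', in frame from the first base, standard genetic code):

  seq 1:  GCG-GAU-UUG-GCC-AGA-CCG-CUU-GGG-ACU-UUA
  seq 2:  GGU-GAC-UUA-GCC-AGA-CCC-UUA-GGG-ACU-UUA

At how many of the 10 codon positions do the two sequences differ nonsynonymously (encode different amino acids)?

1

Codon 1: GCG Ala / GGU Gly — nonsynonymous.
Codon 2: GAU Asp / GAC Asp — synonymous.
Codon 3: UUG Leu / UUA Leu — synonymous.
Codon 4: GCC Ala / GCC Ala — identical.
Codon 5: AGA Arg / AGA Arg — identical.
Codon 6: CCG Pro / CCC Pro — synonymous.
Codon 7: CUU Leu / UUA Leu — synonymous.
Codon 8: GGG Gly / GGG Gly — identical.
Codon 9: ACU Thr / ACU Thr — identical.
Codon 10: UUA Leu / UUA Leu — identical.
Nonsynonymous differences: 1.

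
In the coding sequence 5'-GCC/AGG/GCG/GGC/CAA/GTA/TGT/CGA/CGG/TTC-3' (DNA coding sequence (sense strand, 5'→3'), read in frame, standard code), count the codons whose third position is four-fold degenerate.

Codon 1 GCC (Ala): third position 4-fold.
Codon 2 AGG (Arg): third position 2-fold.
Codon 3 GCG (Ala): third position 4-fold.
Codon 4 GGC (Gly): third position 4-fold.
Codon 5 CAA (Gln): third position 2-fold.
Codon 6 GTA (Val): third position 4-fold.
Codon 7 TGT (Cys): third position 2-fold.
Codon 8 CGA (Arg): third position 4-fold.
Codon 9 CGG (Arg): third position 4-fold.
Codon 10 TTC (Phe): third position 2-fold.
Four-fold degenerate third positions: 6.

6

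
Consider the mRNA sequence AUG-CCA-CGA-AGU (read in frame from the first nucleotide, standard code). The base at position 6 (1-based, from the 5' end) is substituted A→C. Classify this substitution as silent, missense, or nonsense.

Position 6 falls in codon 2: CCA → Pro.
After the substitution the codon is CCC → Pro.
Both encode Pro, so the change is synonymous.

silent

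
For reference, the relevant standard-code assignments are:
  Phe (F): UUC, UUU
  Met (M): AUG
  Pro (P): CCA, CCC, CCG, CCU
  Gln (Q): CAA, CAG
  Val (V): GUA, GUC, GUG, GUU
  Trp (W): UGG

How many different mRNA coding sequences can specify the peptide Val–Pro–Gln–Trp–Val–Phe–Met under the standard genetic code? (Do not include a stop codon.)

Val: 4 codons.
Pro: 4 codons.
Gln: 2 codons.
Trp: 1 codon.
Val: 4 codons.
Phe: 2 codons.
Met: 1 codon.
4 × 4 × 2 × 1 × 4 × 2 × 1 = 256.

256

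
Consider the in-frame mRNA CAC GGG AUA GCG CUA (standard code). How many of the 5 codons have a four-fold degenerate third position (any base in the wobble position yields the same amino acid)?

3

Codon 1 CAC (His): third position 2-fold.
Codon 2 GGG (Gly): third position 4-fold.
Codon 3 AUA (Ile): third position 3-fold.
Codon 4 GCG (Ala): third position 4-fold.
Codon 5 CUA (Leu): third position 4-fold.
Four-fold degenerate third positions: 3.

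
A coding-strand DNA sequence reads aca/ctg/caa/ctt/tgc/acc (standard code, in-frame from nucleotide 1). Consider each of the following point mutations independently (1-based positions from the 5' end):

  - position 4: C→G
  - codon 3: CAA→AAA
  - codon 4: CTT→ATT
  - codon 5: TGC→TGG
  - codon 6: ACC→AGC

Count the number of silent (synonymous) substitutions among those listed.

Codon 2: CTG (Leu) → GTG (Val) — missense.
Codon 3: CAA (Gln) → AAA (Lys) — missense.
Codon 4: CTT (Leu) → ATT (Ile) — missense.
Codon 5: TGC (Cys) → TGG (Trp) — missense.
Codon 6: ACC (Thr) → AGC (Ser) — missense.
Synonymous: 0 of 5.

0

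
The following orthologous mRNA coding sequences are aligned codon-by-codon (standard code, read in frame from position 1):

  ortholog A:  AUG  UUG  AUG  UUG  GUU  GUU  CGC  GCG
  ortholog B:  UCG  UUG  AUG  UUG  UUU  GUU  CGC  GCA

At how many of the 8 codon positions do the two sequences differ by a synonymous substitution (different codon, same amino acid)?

1

Codon 1: AUG Met / UCG Ser — nonsynonymous.
Codon 2: UUG Leu / UUG Leu — identical.
Codon 3: AUG Met / AUG Met — identical.
Codon 4: UUG Leu / UUG Leu — identical.
Codon 5: GUU Val / UUU Phe — nonsynonymous.
Codon 6: GUU Val / GUU Val — identical.
Codon 7: CGC Arg / CGC Arg — identical.
Codon 8: GCG Ala / GCA Ala — synonymous.
Synonymous differences: 1.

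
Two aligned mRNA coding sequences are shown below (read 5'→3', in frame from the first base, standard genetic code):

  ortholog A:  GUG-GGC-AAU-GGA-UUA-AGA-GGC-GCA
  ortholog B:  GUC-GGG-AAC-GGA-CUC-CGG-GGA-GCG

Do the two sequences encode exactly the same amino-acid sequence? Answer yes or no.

yes

Codon 1: GUG Val / GUC Val — synonymous.
Codon 2: GGC Gly / GGG Gly — synonymous.
Codon 3: AAU Asn / AAC Asn — synonymous.
Codon 4: GGA Gly / GGA Gly — identical.
Codon 5: UUA Leu / CUC Leu — synonymous.
Codon 6: AGA Arg / CGG Arg — synonymous.
Codon 7: GGC Gly / GGA Gly — synonymous.
Codon 8: GCA Ala / GCG Ala — synonymous.
Nonsynonymous differences: 0 → same protein.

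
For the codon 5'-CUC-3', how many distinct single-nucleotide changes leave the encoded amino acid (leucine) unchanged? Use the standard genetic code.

3

Position 1: none → 0 synonymous.
Position 2: none → 0 synonymous.
Position 3: CUU, CUA, CUG → 3 synonymous.
Total: 0 + 0 + 3 = 3.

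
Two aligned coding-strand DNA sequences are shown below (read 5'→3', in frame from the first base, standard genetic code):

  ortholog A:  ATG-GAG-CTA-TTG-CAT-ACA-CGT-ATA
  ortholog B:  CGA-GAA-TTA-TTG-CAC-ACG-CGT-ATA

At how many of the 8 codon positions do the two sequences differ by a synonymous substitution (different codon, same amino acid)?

Codon 1: ATG Met / CGA Arg — nonsynonymous.
Codon 2: GAG Glu / GAA Glu — synonymous.
Codon 3: CTA Leu / TTA Leu — synonymous.
Codon 4: TTG Leu / TTG Leu — identical.
Codon 5: CAT His / CAC His — synonymous.
Codon 6: ACA Thr / ACG Thr — synonymous.
Codon 7: CGT Arg / CGT Arg — identical.
Codon 8: ATA Ile / ATA Ile — identical.
Synonymous differences: 4.

4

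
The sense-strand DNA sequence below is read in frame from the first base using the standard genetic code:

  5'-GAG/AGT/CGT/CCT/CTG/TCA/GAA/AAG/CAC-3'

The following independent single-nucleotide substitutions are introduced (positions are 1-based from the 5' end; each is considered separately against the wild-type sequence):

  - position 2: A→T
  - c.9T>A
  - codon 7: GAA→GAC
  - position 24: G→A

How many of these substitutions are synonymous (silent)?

2

Codon 1: GAG (Glu) → GTG (Val) — missense.
Codon 3: CGT (Arg) → CGA (Arg) — synonymous.
Codon 7: GAA (Glu) → GAC (Asp) — missense.
Codon 8: AAG (Lys) → AAA (Lys) — synonymous.
Synonymous: 2 of 4.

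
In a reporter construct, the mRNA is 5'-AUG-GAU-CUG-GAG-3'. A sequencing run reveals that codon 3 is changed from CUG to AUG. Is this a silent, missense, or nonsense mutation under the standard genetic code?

missense

Position 7 falls in codon 3: CUG → Leu.
After the substitution the codon is AUG → Met.
Leu ≠ Met, so this is a missense mutation.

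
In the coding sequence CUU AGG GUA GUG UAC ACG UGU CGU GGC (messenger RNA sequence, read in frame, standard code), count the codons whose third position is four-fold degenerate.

Codon 1 CUU (Leu): third position 4-fold.
Codon 2 AGG (Arg): third position 2-fold.
Codon 3 GUA (Val): third position 4-fold.
Codon 4 GUG (Val): third position 4-fold.
Codon 5 UAC (Tyr): third position 2-fold.
Codon 6 ACG (Thr): third position 4-fold.
Codon 7 UGU (Cys): third position 2-fold.
Codon 8 CGU (Arg): third position 4-fold.
Codon 9 GGC (Gly): third position 4-fold.
Four-fold degenerate third positions: 6.

6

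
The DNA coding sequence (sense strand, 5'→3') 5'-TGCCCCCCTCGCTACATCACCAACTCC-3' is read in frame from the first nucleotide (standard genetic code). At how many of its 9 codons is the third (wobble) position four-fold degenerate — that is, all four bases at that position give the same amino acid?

5

Codon 1 TGC (Cys): third position 2-fold.
Codon 2 CCC (Pro): third position 4-fold.
Codon 3 CCT (Pro): third position 4-fold.
Codon 4 CGC (Arg): third position 4-fold.
Codon 5 TAC (Tyr): third position 2-fold.
Codon 6 ATC (Ile): third position 3-fold.
Codon 7 ACC (Thr): third position 4-fold.
Codon 8 AAC (Asn): third position 2-fold.
Codon 9 TCC (Ser): third position 4-fold.
Four-fold degenerate third positions: 5.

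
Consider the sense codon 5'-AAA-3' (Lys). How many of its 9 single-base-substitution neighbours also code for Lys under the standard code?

Position 1: none → 0 synonymous.
Position 2: none → 0 synonymous.
Position 3: AAG → 1 synonymous.
Total: 0 + 0 + 1 = 1.

1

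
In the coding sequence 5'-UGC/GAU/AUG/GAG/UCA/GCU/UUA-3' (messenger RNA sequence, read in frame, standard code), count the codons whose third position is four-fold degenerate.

2

Codon 1 UGC (Cys): third position 2-fold.
Codon 2 GAU (Asp): third position 2-fold.
Codon 3 AUG (Met): third position 1-fold.
Codon 4 GAG (Glu): third position 2-fold.
Codon 5 UCA (Ser): third position 4-fold.
Codon 6 GCU (Ala): third position 4-fold.
Codon 7 UUA (Leu): third position 2-fold.
Four-fold degenerate third positions: 2.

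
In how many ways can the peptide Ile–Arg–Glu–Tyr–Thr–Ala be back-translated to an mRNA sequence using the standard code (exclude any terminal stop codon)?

1152

Ile: 3 codons.
Arg: 6 codons.
Glu: 2 codons.
Tyr: 2 codons.
Thr: 4 codons.
Ala: 4 codons.
3 × 6 × 2 × 2 × 4 × 4 = 1152.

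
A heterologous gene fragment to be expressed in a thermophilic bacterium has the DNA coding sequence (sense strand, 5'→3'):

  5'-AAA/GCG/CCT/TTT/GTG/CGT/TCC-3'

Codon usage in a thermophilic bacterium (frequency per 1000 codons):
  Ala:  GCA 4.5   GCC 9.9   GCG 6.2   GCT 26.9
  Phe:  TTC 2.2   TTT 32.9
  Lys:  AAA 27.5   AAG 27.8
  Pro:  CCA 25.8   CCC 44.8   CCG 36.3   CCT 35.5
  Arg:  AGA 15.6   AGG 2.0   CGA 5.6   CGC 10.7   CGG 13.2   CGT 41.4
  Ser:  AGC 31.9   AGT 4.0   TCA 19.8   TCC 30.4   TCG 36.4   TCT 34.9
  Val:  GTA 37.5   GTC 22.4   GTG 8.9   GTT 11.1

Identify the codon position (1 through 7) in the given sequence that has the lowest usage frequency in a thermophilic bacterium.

Codon 1 AAA (Lys): 27.5 per 1000.
Codon 2 GCG (Ala): 6.2 per 1000.
Codon 3 CCT (Pro): 35.5 per 1000.
Codon 4 TTT (Phe): 32.9 per 1000.
Codon 5 GTG (Val): 8.9 per 1000.
Codon 6 CGT (Arg): 41.4 per 1000.
Codon 7 TCC (Ser): 30.4 per 1000.
Lowest frequency is 6.2 at codon 2.

2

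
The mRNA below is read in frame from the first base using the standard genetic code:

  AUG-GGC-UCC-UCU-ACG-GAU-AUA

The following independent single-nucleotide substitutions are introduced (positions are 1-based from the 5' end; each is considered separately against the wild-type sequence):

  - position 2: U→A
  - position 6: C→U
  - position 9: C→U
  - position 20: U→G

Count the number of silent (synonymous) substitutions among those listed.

Codon 1: AUG (Met) → AAG (Lys) — missense.
Codon 2: GGC (Gly) → GGU (Gly) — synonymous.
Codon 3: UCC (Ser) → UCU (Ser) — synonymous.
Codon 7: AUA (Ile) → AGA (Arg) — missense.
Synonymous: 2 of 4.

2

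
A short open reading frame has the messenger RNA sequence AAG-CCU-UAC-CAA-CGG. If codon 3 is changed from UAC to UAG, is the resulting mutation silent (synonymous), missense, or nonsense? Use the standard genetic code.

nonsense

Position 9 falls in codon 3: UAC → Tyr.
After the substitution the codon is UAG → Stop.
The new codon is a stop codon, so this is a nonsense mutation.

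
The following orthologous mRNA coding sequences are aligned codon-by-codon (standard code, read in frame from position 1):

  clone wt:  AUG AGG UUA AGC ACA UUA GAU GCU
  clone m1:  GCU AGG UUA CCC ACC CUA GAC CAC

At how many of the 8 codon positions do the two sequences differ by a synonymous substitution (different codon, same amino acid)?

Codon 1: AUG Met / GCU Ala — nonsynonymous.
Codon 2: AGG Arg / AGG Arg — identical.
Codon 3: UUA Leu / UUA Leu — identical.
Codon 4: AGC Ser / CCC Pro — nonsynonymous.
Codon 5: ACA Thr / ACC Thr — synonymous.
Codon 6: UUA Leu / CUA Leu — synonymous.
Codon 7: GAU Asp / GAC Asp — synonymous.
Codon 8: GCU Ala / CAC His — nonsynonymous.
Synonymous differences: 3.

3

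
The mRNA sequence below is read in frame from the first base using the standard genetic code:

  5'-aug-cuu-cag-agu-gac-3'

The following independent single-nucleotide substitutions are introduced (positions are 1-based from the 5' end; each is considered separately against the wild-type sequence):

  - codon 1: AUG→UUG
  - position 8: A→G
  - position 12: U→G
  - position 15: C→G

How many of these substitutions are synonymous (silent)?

0

Codon 1: AUG (Met) → UUG (Leu) — missense.
Codon 3: CAG (Gln) → CGG (Arg) — missense.
Codon 4: AGU (Ser) → AGG (Arg) — missense.
Codon 5: GAC (Asp) → GAG (Glu) — missense.
Synonymous: 0 of 4.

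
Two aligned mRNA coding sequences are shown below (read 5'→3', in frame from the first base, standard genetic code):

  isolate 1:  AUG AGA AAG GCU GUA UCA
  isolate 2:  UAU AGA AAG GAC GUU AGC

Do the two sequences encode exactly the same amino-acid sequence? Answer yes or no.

Codon 1: AUG Met / UAU Tyr — nonsynonymous.
Codon 2: AGA Arg / AGA Arg — identical.
Codon 3: AAG Lys / AAG Lys — identical.
Codon 4: GCU Ala / GAC Asp — nonsynonymous.
Codon 5: GUA Val / GUU Val — synonymous.
Codon 6: UCA Ser / AGC Ser — synonymous.
Nonsynonymous differences: 2 → different protein.

no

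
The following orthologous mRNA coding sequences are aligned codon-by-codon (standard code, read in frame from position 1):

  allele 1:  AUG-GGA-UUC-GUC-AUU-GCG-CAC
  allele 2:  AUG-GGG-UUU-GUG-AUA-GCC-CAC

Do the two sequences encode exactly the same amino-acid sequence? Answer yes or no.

Codon 1: AUG Met / AUG Met — identical.
Codon 2: GGA Gly / GGG Gly — synonymous.
Codon 3: UUC Phe / UUU Phe — synonymous.
Codon 4: GUC Val / GUG Val — synonymous.
Codon 5: AUU Ile / AUA Ile — synonymous.
Codon 6: GCG Ala / GCC Ala — synonymous.
Codon 7: CAC His / CAC His — identical.
Nonsynonymous differences: 0 → same protein.

yes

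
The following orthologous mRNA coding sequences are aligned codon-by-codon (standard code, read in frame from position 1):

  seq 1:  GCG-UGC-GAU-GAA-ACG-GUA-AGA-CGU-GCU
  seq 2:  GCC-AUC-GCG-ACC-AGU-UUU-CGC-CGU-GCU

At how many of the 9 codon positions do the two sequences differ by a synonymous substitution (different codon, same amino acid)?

Codon 1: GCG Ala / GCC Ala — synonymous.
Codon 2: UGC Cys / AUC Ile — nonsynonymous.
Codon 3: GAU Asp / GCG Ala — nonsynonymous.
Codon 4: GAA Glu / ACC Thr — nonsynonymous.
Codon 5: ACG Thr / AGU Ser — nonsynonymous.
Codon 6: GUA Val / UUU Phe — nonsynonymous.
Codon 7: AGA Arg / CGC Arg — synonymous.
Codon 8: CGU Arg / CGU Arg — identical.
Codon 9: GCU Ala / GCU Ala — identical.
Synonymous differences: 2.

2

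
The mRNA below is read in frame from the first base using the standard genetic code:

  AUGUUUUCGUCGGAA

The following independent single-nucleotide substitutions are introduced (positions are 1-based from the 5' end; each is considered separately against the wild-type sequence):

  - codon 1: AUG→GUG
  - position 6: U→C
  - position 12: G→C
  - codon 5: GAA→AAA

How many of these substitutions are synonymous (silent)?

2

Codon 1: AUG (Met) → GUG (Val) — missense.
Codon 2: UUU (Phe) → UUC (Phe) — synonymous.
Codon 4: UCG (Ser) → UCC (Ser) — synonymous.
Codon 5: GAA (Glu) → AAA (Lys) — missense.
Synonymous: 2 of 4.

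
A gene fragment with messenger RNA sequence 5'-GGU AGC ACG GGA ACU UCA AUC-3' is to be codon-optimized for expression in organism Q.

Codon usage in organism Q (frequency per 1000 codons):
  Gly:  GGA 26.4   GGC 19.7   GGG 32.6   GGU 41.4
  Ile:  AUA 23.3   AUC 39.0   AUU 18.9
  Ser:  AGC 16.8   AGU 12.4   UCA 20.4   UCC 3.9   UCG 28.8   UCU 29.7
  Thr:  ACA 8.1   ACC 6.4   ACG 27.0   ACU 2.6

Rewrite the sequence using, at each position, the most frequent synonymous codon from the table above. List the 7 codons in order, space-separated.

Codon 1 (Gly): best is GGU at 41.4.
Codon 2 (Ser): best is UCU at 29.7.
Codon 3 (Thr): best is ACG at 27.0.
Codon 4 (Gly): best is GGU at 41.4.
Codon 5 (Thr): best is ACG at 27.0.
Codon 6 (Ser): best is UCU at 29.7.
Codon 7 (Ile): best is AUC at 39.0.

GGU UCU ACG GGU ACG UCU AUC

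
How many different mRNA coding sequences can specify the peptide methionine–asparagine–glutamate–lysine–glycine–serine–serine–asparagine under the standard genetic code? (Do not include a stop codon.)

2304

Met: 1 codon.
Asn: 2 codons.
Glu: 2 codons.
Lys: 2 codons.
Gly: 4 codons.
Ser: 6 codons.
Ser: 6 codons.
Asn: 2 codons.
1 × 2 × 2 × 2 × 4 × 6 × 6 × 2 = 2304.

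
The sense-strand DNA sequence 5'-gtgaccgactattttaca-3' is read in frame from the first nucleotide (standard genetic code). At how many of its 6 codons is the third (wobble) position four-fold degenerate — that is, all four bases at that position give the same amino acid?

3

Codon 1 GTG (Val): third position 4-fold.
Codon 2 ACC (Thr): third position 4-fold.
Codon 3 GAC (Asp): third position 2-fold.
Codon 4 TAT (Tyr): third position 2-fold.
Codon 5 TTT (Phe): third position 2-fold.
Codon 6 ACA (Thr): third position 4-fold.
Four-fold degenerate third positions: 3.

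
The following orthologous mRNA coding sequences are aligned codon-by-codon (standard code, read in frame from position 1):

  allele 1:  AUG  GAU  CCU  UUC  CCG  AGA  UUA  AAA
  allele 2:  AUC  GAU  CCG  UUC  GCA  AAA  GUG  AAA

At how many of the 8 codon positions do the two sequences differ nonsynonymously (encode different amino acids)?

Codon 1: AUG Met / AUC Ile — nonsynonymous.
Codon 2: GAU Asp / GAU Asp — identical.
Codon 3: CCU Pro / CCG Pro — synonymous.
Codon 4: UUC Phe / UUC Phe — identical.
Codon 5: CCG Pro / GCA Ala — nonsynonymous.
Codon 6: AGA Arg / AAA Lys — nonsynonymous.
Codon 7: UUA Leu / GUG Val — nonsynonymous.
Codon 8: AAA Lys / AAA Lys — identical.
Nonsynonymous differences: 4.

4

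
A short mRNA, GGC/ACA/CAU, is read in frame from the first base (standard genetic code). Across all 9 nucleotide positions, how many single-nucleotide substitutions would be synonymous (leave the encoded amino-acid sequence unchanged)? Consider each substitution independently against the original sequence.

Codon 1 (GGC, Gly): 3 synonymous substitutions.
Codon 2 (ACA, Thr): 3 synonymous substitutions.
Codon 3 (CAU, His): 1 synonymous substitution.
Total: 3 + 3 + 1 = 7.

7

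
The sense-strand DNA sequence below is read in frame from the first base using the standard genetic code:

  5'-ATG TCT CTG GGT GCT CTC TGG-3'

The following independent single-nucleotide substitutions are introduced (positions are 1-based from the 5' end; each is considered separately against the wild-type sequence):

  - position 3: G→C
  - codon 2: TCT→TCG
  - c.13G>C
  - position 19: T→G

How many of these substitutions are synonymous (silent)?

1

Codon 1: ATG (Met) → ATC (Ile) — missense.
Codon 2: TCT (Ser) → TCG (Ser) — synonymous.
Codon 5: GCT (Ala) → CCT (Pro) — missense.
Codon 7: TGG (Trp) → GGG (Gly) — missense.
Synonymous: 1 of 4.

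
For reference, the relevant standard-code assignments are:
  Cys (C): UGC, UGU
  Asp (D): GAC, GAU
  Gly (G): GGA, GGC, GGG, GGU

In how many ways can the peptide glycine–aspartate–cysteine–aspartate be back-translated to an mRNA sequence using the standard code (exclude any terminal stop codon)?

Gly: 4 codons.
Asp: 2 codons.
Cys: 2 codons.
Asp: 2 codons.
4 × 2 × 2 × 2 = 32.

32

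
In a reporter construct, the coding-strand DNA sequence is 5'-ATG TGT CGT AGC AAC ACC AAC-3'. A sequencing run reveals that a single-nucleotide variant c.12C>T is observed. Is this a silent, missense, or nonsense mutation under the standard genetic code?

silent

Position 12 falls in codon 4: AGC → Ser.
After the substitution the codon is AGT → Ser.
Both encode Ser, so the change is synonymous.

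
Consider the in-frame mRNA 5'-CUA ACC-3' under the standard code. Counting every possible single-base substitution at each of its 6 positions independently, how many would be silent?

Codon 1 (CUA, Leu): 4 synonymous substitutions.
Codon 2 (ACC, Thr): 3 synonymous substitutions.
Total: 4 + 3 = 7.

7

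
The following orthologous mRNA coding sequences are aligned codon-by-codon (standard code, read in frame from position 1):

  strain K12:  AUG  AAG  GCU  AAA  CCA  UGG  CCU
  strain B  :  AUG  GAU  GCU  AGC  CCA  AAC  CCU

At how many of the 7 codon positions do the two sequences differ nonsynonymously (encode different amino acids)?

3

Codon 1: AUG Met / AUG Met — identical.
Codon 2: AAG Lys / GAU Asp — nonsynonymous.
Codon 3: GCU Ala / GCU Ala — identical.
Codon 4: AAA Lys / AGC Ser — nonsynonymous.
Codon 5: CCA Pro / CCA Pro — identical.
Codon 6: UGG Trp / AAC Asn — nonsynonymous.
Codon 7: CCU Pro / CCU Pro — identical.
Nonsynonymous differences: 3.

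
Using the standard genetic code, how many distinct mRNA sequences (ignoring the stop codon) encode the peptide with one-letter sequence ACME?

Ala: 4 codons.
Cys: 2 codons.
Met: 1 codon.
Glu: 2 codons.
4 × 2 × 1 × 2 = 16.

16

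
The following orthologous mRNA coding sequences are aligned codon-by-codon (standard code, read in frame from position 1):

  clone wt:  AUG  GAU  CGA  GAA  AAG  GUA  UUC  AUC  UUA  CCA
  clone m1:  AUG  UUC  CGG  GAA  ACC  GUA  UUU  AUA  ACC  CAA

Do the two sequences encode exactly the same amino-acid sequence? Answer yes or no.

no

Codon 1: AUG Met / AUG Met — identical.
Codon 2: GAU Asp / UUC Phe — nonsynonymous.
Codon 3: CGA Arg / CGG Arg — synonymous.
Codon 4: GAA Glu / GAA Glu — identical.
Codon 5: AAG Lys / ACC Thr — nonsynonymous.
Codon 6: GUA Val / GUA Val — identical.
Codon 7: UUC Phe / UUU Phe — synonymous.
Codon 8: AUC Ile / AUA Ile — synonymous.
Codon 9: UUA Leu / ACC Thr — nonsynonymous.
Codon 10: CCA Pro / CAA Gln — nonsynonymous.
Nonsynonymous differences: 4 → different protein.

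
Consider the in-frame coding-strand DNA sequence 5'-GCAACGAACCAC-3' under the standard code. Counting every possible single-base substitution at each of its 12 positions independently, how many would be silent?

8

Codon 1 (GCA, Ala): 3 synonymous substitutions.
Codon 2 (ACG, Thr): 3 synonymous substitutions.
Codon 3 (AAC, Asn): 1 synonymous substitution.
Codon 4 (CAC, His): 1 synonymous substitution.
Total: 3 + 3 + 1 + 1 = 8.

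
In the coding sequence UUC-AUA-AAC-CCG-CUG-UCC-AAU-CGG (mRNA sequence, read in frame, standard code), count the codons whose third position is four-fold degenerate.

Codon 1 UUC (Phe): third position 2-fold.
Codon 2 AUA (Ile): third position 3-fold.
Codon 3 AAC (Asn): third position 2-fold.
Codon 4 CCG (Pro): third position 4-fold.
Codon 5 CUG (Leu): third position 4-fold.
Codon 6 UCC (Ser): third position 4-fold.
Codon 7 AAU (Asn): third position 2-fold.
Codon 8 CGG (Arg): third position 4-fold.
Four-fold degenerate third positions: 4.

4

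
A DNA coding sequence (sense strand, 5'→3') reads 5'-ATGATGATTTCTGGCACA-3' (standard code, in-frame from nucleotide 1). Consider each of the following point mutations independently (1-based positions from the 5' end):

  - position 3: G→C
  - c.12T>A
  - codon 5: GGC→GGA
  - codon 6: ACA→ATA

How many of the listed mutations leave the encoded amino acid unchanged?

Codon 1: ATG (Met) → ATC (Ile) — missense.
Codon 4: TCT (Ser) → TCA (Ser) — synonymous.
Codon 5: GGC (Gly) → GGA (Gly) — synonymous.
Codon 6: ACA (Thr) → ATA (Ile) — missense.
Synonymous: 2 of 4.

2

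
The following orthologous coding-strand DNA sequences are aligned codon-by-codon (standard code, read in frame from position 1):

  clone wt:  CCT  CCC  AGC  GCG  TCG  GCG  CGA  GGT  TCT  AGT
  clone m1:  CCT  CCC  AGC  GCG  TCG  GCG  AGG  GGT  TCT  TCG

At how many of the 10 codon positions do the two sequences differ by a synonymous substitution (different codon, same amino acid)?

Codon 1: CCT Pro / CCT Pro — identical.
Codon 2: CCC Pro / CCC Pro — identical.
Codon 3: AGC Ser / AGC Ser — identical.
Codon 4: GCG Ala / GCG Ala — identical.
Codon 5: TCG Ser / TCG Ser — identical.
Codon 6: GCG Ala / GCG Ala — identical.
Codon 7: CGA Arg / AGG Arg — synonymous.
Codon 8: GGT Gly / GGT Gly — identical.
Codon 9: TCT Ser / TCT Ser — identical.
Codon 10: AGT Ser / TCG Ser — synonymous.
Synonymous differences: 2.

2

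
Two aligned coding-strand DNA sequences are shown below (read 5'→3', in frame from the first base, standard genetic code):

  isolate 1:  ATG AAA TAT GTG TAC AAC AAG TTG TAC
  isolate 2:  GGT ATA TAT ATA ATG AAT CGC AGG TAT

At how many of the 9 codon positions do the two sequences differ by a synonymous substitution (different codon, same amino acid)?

Codon 1: ATG Met / GGT Gly — nonsynonymous.
Codon 2: AAA Lys / ATA Ile — nonsynonymous.
Codon 3: TAT Tyr / TAT Tyr — identical.
Codon 4: GTG Val / ATA Ile — nonsynonymous.
Codon 5: TAC Tyr / ATG Met — nonsynonymous.
Codon 6: AAC Asn / AAT Asn — synonymous.
Codon 7: AAG Lys / CGC Arg — nonsynonymous.
Codon 8: TTG Leu / AGG Arg — nonsynonymous.
Codon 9: TAC Tyr / TAT Tyr — synonymous.
Synonymous differences: 2.

2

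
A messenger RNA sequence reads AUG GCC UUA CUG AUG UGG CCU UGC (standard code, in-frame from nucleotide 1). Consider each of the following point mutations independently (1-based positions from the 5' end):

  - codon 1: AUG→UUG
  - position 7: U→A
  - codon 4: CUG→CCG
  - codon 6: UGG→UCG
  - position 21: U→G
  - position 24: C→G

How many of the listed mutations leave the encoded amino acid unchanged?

1

Codon 1: AUG (Met) → UUG (Leu) — missense.
Codon 3: UUA (Leu) → AUA (Ile) — missense.
Codon 4: CUG (Leu) → CCG (Pro) — missense.
Codon 6: UGG (Trp) → UCG (Ser) — missense.
Codon 7: CCU (Pro) → CCG (Pro) — synonymous.
Codon 8: UGC (Cys) → UGG (Trp) — missense.
Synonymous: 1 of 6.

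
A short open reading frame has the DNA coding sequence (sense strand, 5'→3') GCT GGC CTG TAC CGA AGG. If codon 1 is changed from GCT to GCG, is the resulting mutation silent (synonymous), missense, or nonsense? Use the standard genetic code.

silent

Position 3 falls in codon 1: GCT → Ala.
After the substitution the codon is GCG → Ala.
Both encode Ala, so the change is synonymous.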